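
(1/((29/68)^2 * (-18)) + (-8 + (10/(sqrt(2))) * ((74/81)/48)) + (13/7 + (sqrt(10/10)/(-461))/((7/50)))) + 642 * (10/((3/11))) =185 * sqrt(2)/1944 + 82115779637/3489309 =23533.67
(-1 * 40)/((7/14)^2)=-160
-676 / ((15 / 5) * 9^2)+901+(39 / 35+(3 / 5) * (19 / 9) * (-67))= 814.47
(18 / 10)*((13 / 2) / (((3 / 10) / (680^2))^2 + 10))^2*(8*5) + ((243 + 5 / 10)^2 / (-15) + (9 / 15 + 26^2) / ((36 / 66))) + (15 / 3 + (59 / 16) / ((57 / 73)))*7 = -3224328452424960512073308317258627 / 1233529214686136129191839055440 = -2613.91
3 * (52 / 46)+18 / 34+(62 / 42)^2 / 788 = 533105515 / 135875628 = 3.92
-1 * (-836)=836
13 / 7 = 1.86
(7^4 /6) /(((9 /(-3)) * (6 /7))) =-16807 /108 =-155.62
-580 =-580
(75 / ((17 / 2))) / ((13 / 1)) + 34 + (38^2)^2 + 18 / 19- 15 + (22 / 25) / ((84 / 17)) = 9193352091863 / 4408950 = 2085156.80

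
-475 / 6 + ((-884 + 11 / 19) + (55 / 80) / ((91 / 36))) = -19966127 / 20748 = -962.32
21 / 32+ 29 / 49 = 1957 / 1568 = 1.25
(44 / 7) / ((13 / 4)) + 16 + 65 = 7547 / 91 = 82.93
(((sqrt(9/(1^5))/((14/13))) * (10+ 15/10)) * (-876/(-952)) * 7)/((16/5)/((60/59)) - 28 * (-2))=14733225/4223072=3.49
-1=-1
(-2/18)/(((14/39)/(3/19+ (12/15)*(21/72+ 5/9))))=-18577/71820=-0.26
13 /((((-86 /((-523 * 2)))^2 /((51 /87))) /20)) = 1208998180 /53621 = 22547.10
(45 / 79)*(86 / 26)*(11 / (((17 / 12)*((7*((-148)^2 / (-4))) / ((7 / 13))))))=-63855 / 310717823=-0.00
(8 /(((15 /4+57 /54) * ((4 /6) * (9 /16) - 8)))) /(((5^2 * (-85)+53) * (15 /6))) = 576 /13666135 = 0.00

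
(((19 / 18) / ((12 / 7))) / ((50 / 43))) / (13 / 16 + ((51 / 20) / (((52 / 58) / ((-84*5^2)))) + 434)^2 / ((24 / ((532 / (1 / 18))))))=966511 / 22342305818236275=0.00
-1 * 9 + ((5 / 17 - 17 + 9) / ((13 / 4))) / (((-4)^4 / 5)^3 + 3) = -33370693999 / 3707847611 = -9.00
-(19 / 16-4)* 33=1485 / 16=92.81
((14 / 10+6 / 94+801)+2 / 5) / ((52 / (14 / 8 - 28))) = -3962133 / 9776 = -405.29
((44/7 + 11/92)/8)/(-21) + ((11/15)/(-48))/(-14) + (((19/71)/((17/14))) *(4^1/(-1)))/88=-126730481/2693372220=-0.05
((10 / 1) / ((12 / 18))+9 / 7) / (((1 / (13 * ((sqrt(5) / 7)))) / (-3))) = -4446 * sqrt(5) / 49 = -202.89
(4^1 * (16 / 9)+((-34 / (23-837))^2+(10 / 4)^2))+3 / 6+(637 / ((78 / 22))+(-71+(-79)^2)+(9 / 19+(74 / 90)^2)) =162257193853081 / 25493381100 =6364.68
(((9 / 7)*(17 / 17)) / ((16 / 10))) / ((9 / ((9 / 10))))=9 / 112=0.08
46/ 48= 23/ 24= 0.96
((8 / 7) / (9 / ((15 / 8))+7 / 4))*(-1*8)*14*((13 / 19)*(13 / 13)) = -33280 / 2489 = -13.37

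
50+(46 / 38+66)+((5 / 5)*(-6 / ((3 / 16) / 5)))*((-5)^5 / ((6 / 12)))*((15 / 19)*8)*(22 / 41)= 2640091307 / 779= 3389077.42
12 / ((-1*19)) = -0.63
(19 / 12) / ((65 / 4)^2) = 76 / 12675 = 0.01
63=63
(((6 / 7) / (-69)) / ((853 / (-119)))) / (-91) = -34 / 1785329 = -0.00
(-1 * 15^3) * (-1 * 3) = 10125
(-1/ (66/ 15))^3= -125/ 10648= -0.01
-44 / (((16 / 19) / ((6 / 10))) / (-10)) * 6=1881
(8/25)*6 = 48/25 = 1.92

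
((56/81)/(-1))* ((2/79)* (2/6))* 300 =-11200/6399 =-1.75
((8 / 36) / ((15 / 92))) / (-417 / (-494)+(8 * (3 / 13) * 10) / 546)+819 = 4371940391 / 5328045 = 820.55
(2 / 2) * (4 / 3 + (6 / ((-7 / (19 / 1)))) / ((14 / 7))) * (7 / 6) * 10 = -715 / 9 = -79.44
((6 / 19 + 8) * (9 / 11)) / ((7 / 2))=2844 / 1463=1.94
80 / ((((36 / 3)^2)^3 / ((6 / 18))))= 5 / 559872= 0.00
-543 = -543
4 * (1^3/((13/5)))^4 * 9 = 22500/28561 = 0.79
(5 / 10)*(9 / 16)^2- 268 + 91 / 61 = -8318643 / 31232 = -266.35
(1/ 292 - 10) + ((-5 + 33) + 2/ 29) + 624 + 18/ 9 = 5454005/ 8468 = 644.07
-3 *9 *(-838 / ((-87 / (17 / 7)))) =-128214 / 203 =-631.60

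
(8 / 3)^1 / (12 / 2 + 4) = 4 / 15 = 0.27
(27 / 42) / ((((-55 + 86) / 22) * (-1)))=-99 / 217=-0.46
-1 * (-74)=74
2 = 2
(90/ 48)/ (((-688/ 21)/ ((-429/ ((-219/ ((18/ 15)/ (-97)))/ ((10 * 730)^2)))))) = 1233106875/ 16684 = 73909.55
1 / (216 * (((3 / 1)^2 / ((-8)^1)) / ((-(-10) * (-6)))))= 20 / 81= 0.25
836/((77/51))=3876/7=553.71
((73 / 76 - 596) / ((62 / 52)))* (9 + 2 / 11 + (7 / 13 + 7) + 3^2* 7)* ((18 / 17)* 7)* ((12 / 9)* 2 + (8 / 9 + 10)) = -23172265200 / 5797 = -3997285.70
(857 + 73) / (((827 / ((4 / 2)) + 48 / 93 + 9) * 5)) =11532 / 26227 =0.44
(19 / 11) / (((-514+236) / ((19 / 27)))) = -0.00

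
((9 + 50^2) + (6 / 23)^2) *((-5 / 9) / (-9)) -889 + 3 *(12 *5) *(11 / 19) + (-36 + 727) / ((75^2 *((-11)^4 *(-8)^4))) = -19221294150552532831 / 30514411445760000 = -629.91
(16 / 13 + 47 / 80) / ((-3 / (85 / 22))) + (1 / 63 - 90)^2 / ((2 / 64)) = 4705924801871 / 18162144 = 259106.24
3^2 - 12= -3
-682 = -682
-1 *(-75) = 75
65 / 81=0.80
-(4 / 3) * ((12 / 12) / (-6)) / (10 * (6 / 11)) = 11 / 270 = 0.04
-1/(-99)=1/99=0.01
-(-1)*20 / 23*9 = 180 / 23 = 7.83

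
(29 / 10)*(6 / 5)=87 / 25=3.48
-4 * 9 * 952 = -34272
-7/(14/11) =-11/2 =-5.50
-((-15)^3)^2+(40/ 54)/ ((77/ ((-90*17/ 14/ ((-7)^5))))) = -309562092982675/ 27176919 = -11390625.00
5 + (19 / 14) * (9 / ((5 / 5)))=241 / 14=17.21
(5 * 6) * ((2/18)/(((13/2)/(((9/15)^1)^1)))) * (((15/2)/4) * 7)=105/26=4.04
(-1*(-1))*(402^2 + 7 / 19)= 3070483 / 19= 161604.37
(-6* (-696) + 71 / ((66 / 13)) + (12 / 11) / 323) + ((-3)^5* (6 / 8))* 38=-29157820 / 10659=-2735.51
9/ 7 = 1.29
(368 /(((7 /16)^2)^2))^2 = 581641651093504 /5764801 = 100895356.33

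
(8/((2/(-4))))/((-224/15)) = 1.07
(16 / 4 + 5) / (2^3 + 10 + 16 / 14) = 63 / 134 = 0.47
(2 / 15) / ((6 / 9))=1 / 5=0.20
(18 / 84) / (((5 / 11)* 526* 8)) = 33 / 294560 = 0.00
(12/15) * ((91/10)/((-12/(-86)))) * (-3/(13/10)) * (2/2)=-602/5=-120.40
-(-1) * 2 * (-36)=-72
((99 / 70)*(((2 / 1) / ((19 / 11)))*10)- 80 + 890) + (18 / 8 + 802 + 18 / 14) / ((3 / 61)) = 27460141 / 1596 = 17205.60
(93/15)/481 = 31/2405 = 0.01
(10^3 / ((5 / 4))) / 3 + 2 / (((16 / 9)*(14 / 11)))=89897 / 336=267.55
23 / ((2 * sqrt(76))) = 23 * sqrt(19) / 76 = 1.32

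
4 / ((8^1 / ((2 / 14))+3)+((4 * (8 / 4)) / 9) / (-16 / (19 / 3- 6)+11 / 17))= 28980 / 427319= 0.07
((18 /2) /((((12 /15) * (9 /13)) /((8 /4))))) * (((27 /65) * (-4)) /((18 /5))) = -15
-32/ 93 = -0.34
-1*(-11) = 11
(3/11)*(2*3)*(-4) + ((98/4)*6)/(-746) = -55329/8206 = -6.74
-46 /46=-1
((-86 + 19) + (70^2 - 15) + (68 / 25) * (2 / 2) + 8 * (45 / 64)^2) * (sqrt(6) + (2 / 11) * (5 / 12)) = 61755841 / 168960 + 61755841 * sqrt(6) / 12800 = 12183.50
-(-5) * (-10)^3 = -5000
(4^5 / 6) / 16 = 32 / 3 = 10.67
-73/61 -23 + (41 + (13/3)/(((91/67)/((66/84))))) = 346307/17934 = 19.31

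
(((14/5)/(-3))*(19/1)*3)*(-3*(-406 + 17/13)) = -4198278/65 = -64588.89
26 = 26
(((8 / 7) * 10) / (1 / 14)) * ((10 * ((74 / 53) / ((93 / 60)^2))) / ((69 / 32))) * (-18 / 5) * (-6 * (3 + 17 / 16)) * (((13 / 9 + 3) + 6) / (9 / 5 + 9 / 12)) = 9259827200000 / 59744409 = 154990.69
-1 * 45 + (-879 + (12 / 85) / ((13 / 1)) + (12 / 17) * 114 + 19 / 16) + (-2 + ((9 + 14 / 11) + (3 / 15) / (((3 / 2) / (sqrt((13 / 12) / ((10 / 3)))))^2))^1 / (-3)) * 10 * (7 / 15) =-68343013051 / 78764400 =-867.69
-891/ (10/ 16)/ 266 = -3564/ 665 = -5.36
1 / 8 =0.12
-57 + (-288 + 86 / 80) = -13757 / 40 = -343.92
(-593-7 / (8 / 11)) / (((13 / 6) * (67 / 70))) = -290.59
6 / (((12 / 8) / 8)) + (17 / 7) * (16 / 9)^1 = 2288 / 63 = 36.32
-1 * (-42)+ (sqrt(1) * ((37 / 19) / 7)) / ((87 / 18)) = 162216 / 3857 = 42.06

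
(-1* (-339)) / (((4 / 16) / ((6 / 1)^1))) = 8136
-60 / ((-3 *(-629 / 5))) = -100 / 629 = -0.16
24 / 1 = 24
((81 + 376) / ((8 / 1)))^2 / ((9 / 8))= 208849 / 72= 2900.68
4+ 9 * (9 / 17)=149 / 17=8.76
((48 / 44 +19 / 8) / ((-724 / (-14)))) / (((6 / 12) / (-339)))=-723765 / 15928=-45.44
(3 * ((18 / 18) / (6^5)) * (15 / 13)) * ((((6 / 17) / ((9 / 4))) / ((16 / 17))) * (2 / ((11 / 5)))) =25 / 370656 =0.00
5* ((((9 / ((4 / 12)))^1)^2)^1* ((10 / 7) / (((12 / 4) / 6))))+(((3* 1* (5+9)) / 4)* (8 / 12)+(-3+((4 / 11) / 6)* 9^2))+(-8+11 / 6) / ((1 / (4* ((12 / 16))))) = 1602323 / 154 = 10404.69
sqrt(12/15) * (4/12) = 2 * sqrt(5)/15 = 0.30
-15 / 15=-1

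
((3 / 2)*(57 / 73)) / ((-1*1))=-171 / 146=-1.17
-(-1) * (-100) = -100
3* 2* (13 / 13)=6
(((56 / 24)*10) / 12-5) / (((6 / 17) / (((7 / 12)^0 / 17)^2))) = -55 / 1836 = -0.03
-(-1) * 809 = 809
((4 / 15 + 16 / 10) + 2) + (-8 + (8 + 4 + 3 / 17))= 2051 / 255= 8.04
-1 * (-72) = 72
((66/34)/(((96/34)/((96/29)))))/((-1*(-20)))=33/290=0.11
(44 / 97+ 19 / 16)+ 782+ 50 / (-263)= 319785893 / 408176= 783.45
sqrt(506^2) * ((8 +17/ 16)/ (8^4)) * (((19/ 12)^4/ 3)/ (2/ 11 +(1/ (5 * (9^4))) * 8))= 7099526439225/ 551114768384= 12.88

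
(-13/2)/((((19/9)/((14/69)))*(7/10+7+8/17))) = -15470/202331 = -0.08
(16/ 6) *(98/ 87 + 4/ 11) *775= 8841200/ 2871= 3079.48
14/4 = 7/2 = 3.50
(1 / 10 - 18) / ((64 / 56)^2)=-8771 / 640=-13.70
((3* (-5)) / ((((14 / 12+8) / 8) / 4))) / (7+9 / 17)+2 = -109 / 22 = -4.95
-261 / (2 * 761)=-261 / 1522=-0.17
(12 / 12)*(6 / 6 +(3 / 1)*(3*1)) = 10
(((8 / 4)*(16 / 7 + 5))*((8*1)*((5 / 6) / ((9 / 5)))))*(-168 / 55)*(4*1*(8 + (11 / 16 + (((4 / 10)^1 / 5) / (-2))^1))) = -313616 / 55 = -5702.11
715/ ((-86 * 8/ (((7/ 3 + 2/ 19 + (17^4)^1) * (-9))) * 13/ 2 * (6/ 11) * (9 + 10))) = 720076445/ 62092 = 11596.93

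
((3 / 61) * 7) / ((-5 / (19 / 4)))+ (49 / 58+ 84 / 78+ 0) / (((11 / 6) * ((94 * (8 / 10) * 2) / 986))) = 6.54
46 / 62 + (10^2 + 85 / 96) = 302443 / 2976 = 101.63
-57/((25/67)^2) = -255873/625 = -409.40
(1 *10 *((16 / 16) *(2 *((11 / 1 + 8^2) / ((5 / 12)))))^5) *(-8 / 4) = -120932352000000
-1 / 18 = -0.06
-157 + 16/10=-777/5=-155.40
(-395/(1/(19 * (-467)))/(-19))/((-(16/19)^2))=260124.47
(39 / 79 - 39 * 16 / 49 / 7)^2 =1290174561 / 734247409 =1.76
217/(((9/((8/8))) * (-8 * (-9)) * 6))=217/3888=0.06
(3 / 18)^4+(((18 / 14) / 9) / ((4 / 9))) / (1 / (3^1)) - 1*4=-27533 / 9072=-3.03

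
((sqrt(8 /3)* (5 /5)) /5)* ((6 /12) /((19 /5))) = sqrt(6) /57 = 0.04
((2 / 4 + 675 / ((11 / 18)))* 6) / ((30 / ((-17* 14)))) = -2893009 / 55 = -52600.16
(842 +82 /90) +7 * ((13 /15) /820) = 31103693 /36900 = 842.92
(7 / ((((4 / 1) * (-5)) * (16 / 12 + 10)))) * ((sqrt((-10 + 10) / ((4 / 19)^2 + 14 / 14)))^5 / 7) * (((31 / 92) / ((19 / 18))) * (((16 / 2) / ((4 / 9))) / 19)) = 0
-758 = -758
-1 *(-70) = 70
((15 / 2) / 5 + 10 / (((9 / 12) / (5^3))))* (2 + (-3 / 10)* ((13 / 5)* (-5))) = 590531 / 60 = 9842.18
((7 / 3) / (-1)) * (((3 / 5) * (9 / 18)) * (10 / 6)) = -7 / 6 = -1.17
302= 302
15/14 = 1.07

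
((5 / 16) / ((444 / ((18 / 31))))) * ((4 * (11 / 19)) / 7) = 0.00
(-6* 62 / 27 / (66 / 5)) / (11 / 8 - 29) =2480 / 65637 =0.04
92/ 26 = 46/ 13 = 3.54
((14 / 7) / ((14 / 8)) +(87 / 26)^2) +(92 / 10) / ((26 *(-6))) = 12.28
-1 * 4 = -4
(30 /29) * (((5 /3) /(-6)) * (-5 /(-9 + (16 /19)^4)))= -16290125 /96339711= -0.17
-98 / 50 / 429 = -49 / 10725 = -0.00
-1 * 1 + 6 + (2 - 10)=-3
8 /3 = 2.67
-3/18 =-1/6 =-0.17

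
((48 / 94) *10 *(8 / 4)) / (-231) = -160 / 3619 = -0.04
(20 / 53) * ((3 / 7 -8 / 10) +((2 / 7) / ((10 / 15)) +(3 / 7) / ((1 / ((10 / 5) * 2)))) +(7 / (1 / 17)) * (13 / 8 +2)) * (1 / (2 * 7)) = 121281 / 10388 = 11.68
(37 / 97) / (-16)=-37 / 1552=-0.02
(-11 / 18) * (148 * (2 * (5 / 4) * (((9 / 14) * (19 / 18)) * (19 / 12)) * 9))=-734635 / 336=-2186.41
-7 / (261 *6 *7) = -1 / 1566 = -0.00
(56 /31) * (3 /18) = 28 /93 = 0.30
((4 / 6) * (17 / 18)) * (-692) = -11764 / 27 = -435.70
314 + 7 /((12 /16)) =970 /3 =323.33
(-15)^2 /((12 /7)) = 525 /4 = 131.25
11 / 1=11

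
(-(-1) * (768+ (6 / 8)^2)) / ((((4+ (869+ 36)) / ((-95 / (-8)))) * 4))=389405 / 155136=2.51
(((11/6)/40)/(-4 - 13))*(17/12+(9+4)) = -1903/48960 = -0.04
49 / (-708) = -49 / 708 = -0.07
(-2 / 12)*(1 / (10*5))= -1 / 300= -0.00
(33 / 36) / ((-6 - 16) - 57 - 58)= -11 / 1644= -0.01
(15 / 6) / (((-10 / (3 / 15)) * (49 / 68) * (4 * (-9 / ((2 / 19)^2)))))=0.00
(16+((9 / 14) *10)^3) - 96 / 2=80149 / 343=233.67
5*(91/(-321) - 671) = -1077410/321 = -3356.42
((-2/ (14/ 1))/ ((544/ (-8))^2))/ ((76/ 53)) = -0.00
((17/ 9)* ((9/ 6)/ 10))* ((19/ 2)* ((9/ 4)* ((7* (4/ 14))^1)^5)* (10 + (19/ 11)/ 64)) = 6840171/ 3520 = 1943.23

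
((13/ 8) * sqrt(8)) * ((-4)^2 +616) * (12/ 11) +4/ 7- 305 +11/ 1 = -2054/ 7 +24648 * sqrt(2)/ 11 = 2875.44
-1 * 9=-9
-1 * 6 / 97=-6 / 97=-0.06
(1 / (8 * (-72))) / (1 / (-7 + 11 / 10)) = 59 / 5760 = 0.01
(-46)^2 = 2116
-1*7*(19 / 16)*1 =-133 / 16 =-8.31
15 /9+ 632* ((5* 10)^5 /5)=118500000005 /3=39500000001.67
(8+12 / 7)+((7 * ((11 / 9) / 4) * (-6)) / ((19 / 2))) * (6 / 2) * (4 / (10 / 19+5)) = 712 / 105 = 6.78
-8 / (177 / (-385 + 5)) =3040 / 177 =17.18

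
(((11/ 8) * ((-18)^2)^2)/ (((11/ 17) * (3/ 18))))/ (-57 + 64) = 1338444/ 7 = 191206.29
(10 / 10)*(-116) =-116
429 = 429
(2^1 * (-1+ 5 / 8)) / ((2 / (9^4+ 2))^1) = -2461.12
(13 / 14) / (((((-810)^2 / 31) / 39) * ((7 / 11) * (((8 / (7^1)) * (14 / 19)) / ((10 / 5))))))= 1094951 / 171460800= 0.01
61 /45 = 1.36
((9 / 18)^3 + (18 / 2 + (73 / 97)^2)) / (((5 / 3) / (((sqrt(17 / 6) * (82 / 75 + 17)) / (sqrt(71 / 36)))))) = 989916573 * sqrt(7242) / 668039000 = 126.10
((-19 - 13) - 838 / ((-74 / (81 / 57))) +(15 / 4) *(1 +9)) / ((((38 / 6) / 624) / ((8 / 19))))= 227328192 / 253783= 895.76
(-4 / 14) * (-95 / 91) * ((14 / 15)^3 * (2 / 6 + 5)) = 34048 / 26325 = 1.29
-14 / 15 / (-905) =14 / 13575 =0.00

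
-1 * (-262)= 262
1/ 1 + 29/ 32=61/ 32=1.91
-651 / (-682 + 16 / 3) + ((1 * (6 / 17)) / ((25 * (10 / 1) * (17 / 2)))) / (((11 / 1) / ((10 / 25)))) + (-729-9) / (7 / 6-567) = 2.27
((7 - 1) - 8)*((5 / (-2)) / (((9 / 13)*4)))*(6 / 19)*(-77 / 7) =-715 / 114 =-6.27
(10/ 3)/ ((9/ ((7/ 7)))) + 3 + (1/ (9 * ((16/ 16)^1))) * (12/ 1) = 127/ 27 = 4.70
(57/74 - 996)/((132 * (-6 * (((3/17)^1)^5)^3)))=23423207830504822634119/93440082384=250676232649.77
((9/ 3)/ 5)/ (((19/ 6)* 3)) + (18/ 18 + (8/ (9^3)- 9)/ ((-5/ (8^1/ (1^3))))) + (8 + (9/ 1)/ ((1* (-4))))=1174321/ 55404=21.20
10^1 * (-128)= -1280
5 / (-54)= -5 / 54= -0.09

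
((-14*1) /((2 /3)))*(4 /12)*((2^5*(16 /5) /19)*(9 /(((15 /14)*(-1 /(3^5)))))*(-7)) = -539048.69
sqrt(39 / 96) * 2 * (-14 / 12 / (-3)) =7 * sqrt(26) / 72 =0.50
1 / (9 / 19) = 19 / 9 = 2.11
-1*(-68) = 68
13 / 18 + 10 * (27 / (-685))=809 / 2466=0.33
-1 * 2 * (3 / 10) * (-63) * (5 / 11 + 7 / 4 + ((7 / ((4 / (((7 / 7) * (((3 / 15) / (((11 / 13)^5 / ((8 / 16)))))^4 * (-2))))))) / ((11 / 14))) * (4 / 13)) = 1923728672969368037248807107 / 23125781075806750316284375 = 83.19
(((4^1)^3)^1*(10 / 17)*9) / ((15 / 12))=4608 / 17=271.06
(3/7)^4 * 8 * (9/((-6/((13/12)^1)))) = -1053/2401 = -0.44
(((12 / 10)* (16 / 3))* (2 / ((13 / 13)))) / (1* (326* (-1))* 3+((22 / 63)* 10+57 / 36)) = -16128 / 1225885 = -0.01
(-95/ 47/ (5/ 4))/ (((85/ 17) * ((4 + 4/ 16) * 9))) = -304/ 35955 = -0.01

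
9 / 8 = 1.12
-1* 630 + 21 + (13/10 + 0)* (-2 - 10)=-624.60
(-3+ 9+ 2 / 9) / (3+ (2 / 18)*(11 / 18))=2.03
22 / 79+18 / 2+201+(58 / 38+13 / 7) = 2244946 / 10507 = 213.66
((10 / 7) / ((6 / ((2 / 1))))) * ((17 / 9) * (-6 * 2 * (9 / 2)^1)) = -340 / 7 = -48.57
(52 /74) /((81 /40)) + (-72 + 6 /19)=-4062154 /56943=-71.34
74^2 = 5476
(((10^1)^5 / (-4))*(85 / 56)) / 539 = -265625 / 3773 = -70.40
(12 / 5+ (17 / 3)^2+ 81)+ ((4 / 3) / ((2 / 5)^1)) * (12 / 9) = 5398 / 45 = 119.96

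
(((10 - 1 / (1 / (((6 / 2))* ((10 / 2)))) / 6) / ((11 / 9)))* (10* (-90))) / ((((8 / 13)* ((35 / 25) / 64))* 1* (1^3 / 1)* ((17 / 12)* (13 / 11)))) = -29160000 / 119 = -245042.02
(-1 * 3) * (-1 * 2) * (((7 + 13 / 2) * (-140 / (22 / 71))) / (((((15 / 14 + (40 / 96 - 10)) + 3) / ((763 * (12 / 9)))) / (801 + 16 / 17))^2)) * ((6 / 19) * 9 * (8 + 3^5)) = -7405883561264414572306437120 / 12948101969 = -571966731417112967.31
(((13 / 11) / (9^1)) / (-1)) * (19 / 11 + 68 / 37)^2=-27370213 / 16399251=-1.67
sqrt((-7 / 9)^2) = 7 / 9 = 0.78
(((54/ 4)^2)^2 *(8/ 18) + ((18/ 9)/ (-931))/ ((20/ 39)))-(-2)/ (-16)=14762.12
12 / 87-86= -2490 / 29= -85.86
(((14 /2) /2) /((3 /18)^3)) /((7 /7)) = 756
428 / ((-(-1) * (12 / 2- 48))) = -214 / 21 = -10.19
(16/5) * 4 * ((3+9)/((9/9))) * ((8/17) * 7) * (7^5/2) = 361417728/85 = 4251973.27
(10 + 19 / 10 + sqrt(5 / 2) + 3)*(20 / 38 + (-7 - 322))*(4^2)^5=-487540129792 / 95 - 3272081408*sqrt(10) / 19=-5676592415.64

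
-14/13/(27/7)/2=-49/351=-0.14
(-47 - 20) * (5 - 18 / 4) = -67 / 2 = -33.50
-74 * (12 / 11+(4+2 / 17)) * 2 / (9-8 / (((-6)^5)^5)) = -512285360011303289094144 / 5981021844296460927163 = -85.65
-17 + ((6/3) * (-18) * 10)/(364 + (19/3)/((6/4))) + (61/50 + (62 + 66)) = 9216427/82850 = 111.24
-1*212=-212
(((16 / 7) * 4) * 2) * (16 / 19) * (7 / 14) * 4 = 4096 / 133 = 30.80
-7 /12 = -0.58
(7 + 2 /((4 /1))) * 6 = 45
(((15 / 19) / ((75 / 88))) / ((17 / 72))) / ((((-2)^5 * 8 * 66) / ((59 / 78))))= -59 / 335920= -0.00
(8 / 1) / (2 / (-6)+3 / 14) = -336 / 5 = -67.20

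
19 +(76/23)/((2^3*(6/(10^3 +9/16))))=388075/4416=87.88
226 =226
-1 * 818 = -818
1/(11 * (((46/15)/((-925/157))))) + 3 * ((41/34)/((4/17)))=4830183/317768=15.20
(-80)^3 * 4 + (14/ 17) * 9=-34815874/ 17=-2047992.59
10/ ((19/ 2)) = 20/ 19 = 1.05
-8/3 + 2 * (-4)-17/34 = -67/6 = -11.17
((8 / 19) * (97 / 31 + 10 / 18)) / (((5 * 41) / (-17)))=-139808 / 1086705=-0.13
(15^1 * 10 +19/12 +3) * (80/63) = 5300/27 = 196.30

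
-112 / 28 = -4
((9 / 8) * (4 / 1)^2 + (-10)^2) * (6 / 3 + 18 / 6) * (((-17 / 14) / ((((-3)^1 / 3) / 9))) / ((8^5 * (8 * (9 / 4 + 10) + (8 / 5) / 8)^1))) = 225675 / 112623616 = 0.00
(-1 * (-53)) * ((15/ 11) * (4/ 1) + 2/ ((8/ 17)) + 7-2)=34291/ 44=779.34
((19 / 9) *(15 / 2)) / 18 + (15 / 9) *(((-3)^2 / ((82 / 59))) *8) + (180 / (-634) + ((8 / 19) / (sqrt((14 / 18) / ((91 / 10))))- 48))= 12 *sqrt(130) / 95 + 54655187 / 1403676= 40.38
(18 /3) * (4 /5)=24 /5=4.80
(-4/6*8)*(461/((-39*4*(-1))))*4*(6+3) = -7376/13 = -567.38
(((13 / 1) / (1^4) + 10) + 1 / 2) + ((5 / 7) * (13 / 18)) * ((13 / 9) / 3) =40396 / 1701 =23.75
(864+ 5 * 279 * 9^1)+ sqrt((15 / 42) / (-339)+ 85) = sqrt(1914560130) / 4746+ 13419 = 13428.22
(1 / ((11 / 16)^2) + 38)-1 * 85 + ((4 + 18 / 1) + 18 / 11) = -2571 / 121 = -21.25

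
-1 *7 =-7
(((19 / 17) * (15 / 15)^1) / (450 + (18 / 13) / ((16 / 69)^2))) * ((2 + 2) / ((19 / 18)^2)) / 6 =39936 / 28411403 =0.00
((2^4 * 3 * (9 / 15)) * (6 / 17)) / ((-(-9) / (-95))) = -1824 / 17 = -107.29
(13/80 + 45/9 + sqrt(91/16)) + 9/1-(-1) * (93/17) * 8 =sqrt(91)/4 + 78781/1360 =60.31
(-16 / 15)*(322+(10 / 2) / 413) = -343.48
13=13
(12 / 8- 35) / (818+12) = -67 / 1660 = -0.04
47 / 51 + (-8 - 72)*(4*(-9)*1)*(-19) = -54719.08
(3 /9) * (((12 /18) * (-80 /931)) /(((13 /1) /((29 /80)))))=-58 /108927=-0.00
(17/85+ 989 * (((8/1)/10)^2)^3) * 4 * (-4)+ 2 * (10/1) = -4131.37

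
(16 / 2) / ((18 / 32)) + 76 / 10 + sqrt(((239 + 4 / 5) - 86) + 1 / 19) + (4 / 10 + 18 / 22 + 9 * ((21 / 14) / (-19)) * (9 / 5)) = 6 * sqrt(38570) / 95 + 409333 / 18810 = 34.17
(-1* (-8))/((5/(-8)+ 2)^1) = 5.82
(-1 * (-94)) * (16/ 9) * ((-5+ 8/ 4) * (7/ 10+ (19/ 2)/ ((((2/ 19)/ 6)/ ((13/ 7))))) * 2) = -1009026.44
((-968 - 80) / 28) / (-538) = 131 / 1883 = 0.07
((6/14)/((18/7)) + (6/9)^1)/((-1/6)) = -5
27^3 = 19683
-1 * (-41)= 41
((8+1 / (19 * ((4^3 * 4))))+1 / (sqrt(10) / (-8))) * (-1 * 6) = -116739 / 2432+24 * sqrt(10) / 5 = -32.82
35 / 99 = 0.35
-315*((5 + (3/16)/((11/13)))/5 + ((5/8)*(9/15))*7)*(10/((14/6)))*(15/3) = -2179575/88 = -24767.90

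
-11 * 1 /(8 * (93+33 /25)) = -275 /18864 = -0.01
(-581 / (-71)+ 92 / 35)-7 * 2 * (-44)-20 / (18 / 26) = 13372543 / 22365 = 597.92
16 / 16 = 1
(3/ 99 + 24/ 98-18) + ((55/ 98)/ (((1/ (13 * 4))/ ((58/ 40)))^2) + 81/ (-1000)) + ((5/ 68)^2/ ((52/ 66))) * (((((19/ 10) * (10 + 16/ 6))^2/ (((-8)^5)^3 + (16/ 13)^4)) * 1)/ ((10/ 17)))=3172.85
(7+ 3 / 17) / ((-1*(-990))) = 61 / 8415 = 0.01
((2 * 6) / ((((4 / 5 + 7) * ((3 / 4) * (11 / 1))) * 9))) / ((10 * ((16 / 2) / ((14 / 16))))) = 7 / 30888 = 0.00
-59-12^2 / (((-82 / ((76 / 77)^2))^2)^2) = -206021839734777017099003 / 3491895418940066610241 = -59.00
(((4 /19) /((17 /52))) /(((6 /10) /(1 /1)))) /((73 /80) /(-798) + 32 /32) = 1164800 /1084039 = 1.07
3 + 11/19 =68/19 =3.58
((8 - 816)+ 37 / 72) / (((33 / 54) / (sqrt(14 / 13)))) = -58139* sqrt(182) / 572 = -1371.22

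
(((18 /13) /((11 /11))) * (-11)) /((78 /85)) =-2805 /169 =-16.60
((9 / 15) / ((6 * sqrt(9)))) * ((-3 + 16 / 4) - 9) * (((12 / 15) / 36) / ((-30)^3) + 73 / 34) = -44347483 / 77456250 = -0.57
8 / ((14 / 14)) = 8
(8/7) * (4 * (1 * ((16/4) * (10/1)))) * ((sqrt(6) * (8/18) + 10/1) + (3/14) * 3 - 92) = -728960/49 + 5120 * sqrt(6)/63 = -14677.67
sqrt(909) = 3*sqrt(101) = 30.15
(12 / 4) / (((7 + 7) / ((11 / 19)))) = 33 / 266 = 0.12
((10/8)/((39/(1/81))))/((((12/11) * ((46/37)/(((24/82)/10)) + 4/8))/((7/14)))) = 2035/482240304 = 0.00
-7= -7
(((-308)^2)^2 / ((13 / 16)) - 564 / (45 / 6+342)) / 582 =16774468714100 / 881439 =19030776.62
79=79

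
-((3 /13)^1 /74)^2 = -9 /925444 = -0.00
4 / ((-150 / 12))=-0.32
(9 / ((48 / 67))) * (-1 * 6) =-603 / 8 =-75.38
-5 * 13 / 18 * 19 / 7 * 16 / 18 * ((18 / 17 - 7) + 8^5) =-393051100 / 1377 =-285440.16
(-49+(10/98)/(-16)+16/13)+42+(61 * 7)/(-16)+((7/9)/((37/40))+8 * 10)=10261933/212121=48.38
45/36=1.25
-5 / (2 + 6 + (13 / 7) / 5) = -175 / 293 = -0.60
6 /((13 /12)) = 72 /13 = 5.54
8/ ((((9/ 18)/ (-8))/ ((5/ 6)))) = -106.67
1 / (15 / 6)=2 / 5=0.40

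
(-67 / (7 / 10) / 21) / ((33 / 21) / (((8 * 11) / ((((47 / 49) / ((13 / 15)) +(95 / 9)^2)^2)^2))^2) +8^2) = -8814827282690782300599804471095761569585 / 10088445089442986794920855494527779508158775666597154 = -0.00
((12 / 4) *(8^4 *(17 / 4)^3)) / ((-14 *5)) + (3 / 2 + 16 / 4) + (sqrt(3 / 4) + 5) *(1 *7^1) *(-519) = -2214461 / 70 - 3633 *sqrt(3) / 2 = -34781.43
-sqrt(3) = -1.73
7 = 7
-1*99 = -99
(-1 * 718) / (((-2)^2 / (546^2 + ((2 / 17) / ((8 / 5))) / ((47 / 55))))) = -342047664949 / 6392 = -53511837.45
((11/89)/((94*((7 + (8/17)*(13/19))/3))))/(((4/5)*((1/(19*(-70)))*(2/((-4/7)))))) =92055/359738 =0.26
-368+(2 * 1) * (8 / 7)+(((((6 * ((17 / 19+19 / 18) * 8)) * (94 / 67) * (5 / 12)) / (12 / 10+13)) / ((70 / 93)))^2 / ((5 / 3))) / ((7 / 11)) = -2866415625677060 / 8405990202981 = -341.00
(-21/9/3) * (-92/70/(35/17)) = 782/1575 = 0.50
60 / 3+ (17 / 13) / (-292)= 75903 / 3796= 20.00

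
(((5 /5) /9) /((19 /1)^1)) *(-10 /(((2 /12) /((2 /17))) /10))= -400 /969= -0.41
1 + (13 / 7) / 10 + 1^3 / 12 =533 / 420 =1.27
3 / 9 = 1 / 3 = 0.33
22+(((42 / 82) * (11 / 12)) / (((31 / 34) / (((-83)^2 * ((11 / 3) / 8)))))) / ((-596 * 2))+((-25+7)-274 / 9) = -6066825989 / 218164608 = -27.81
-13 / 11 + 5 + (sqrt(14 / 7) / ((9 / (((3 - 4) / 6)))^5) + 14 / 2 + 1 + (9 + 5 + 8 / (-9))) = 2468 / 99 - sqrt(2) / 459165024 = 24.93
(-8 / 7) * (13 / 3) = -104 / 21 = -4.95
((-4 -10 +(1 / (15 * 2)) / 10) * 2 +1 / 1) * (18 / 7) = -69.41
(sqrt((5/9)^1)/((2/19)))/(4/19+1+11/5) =1805 *sqrt(5)/1944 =2.08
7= 7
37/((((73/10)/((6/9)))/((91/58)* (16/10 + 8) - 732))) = -2422.53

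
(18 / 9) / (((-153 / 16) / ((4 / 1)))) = -128 / 153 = -0.84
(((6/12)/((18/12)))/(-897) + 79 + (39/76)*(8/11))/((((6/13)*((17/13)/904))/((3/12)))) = 65577320510/2206413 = 29721.24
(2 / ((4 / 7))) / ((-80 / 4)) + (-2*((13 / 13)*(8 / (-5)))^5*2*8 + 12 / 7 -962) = -109360369 / 175000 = -624.92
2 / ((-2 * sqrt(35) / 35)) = -sqrt(35) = -5.92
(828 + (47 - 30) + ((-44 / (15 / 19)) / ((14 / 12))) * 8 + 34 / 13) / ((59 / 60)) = 2541324 / 5369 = 473.33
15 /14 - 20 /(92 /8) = -215 /322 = -0.67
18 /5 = 3.60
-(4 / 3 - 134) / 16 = 199 / 24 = 8.29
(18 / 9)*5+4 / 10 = 52 / 5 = 10.40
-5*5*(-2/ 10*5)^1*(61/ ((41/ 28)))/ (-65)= -8540/ 533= -16.02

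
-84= -84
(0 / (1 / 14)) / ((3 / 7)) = 0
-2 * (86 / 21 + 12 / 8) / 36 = -235 / 756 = -0.31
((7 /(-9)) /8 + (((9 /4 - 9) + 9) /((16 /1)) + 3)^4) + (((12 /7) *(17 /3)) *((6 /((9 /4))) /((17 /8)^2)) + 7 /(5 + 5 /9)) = 46802559181559 /449209958400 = 104.19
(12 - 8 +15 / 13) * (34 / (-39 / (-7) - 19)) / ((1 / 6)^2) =-287028 / 611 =-469.77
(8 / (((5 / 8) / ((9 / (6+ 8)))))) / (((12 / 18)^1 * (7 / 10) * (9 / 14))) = 192 / 7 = 27.43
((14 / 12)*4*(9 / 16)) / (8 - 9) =-21 / 8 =-2.62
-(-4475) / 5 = 895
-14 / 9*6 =-28 / 3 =-9.33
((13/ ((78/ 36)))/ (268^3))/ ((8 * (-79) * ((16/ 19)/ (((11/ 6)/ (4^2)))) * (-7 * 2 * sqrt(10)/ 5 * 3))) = 209 * sqrt(10)/ 261601790263296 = 0.00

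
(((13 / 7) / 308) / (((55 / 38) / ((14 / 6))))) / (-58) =-247 / 1473780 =-0.00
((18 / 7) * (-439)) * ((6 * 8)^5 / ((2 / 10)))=-10067304775680 / 7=-1438186396525.71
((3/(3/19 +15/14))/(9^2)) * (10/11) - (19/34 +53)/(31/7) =-1235172253/102363426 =-12.07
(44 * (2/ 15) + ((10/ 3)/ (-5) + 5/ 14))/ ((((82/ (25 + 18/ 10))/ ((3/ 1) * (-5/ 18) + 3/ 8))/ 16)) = -13.32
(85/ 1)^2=7225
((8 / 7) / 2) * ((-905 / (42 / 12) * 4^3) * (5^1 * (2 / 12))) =-7880.27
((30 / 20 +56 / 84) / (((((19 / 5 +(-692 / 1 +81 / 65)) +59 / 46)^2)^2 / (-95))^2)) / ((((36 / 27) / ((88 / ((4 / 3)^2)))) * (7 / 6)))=77076028722024652642956562500000 / 6051845067549065369396524255605605295026249889487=0.00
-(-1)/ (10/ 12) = 6/ 5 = 1.20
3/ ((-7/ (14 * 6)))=-36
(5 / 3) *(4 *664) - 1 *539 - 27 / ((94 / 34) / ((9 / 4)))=2180251 / 564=3865.69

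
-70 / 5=-14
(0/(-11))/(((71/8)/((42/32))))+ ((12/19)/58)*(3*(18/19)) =324/10469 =0.03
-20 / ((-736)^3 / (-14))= -35 / 49836032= -0.00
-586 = -586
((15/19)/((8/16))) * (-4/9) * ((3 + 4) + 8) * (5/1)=-1000/19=-52.63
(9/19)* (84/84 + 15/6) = 63/38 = 1.66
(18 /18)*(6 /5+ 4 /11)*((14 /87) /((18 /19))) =11438 /43065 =0.27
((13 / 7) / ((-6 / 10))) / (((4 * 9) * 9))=-65 / 6804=-0.01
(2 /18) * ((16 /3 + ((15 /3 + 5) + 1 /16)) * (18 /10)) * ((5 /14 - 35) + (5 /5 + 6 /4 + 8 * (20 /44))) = -324421 /3696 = -87.78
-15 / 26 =-0.58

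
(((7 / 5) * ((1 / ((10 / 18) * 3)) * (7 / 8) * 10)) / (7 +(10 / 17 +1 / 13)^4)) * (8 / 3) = 16698102967 / 6130375660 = 2.72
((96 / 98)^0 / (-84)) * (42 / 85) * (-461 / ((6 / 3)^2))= 461 / 680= 0.68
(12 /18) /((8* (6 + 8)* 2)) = 1 /336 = 0.00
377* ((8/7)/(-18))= -1508/63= -23.94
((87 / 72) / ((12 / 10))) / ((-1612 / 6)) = -145 / 38688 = -0.00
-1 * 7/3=-7/3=-2.33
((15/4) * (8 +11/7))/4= 1005/112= 8.97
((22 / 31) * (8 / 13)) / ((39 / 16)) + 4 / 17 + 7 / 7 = 377929 / 267189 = 1.41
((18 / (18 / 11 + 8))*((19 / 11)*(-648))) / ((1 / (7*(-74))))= 57398544 / 53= 1082991.40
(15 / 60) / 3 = 1 / 12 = 0.08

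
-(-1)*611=611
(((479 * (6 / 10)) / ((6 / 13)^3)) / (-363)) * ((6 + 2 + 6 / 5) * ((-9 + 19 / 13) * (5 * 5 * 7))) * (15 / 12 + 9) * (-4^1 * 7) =-183284639993 / 6534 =-28050909.09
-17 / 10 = -1.70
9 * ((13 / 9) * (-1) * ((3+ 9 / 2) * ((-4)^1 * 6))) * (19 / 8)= 11115 / 2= 5557.50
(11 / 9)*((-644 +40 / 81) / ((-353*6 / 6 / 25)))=14334100 / 257337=55.70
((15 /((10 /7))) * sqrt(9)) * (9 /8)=567 /16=35.44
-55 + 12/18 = -163/3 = -54.33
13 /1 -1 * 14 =-1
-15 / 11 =-1.36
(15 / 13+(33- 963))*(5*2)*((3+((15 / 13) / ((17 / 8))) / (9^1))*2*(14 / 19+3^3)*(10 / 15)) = -10126739000 / 9633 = -1051254.96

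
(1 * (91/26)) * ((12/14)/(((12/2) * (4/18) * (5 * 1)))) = 9/20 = 0.45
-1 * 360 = -360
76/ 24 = 19/ 6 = 3.17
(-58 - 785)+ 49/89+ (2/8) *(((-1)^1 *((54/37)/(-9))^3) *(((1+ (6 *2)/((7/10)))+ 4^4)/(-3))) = -26588098676/31556819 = -842.55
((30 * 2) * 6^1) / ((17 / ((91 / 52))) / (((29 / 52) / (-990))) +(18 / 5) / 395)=-8018500 / 384097797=-0.02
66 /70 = 33 /35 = 0.94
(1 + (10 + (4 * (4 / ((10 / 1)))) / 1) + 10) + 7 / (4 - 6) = 191 / 10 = 19.10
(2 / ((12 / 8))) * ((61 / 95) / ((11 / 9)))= 0.70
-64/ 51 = -1.25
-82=-82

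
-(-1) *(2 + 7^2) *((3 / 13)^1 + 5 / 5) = 62.77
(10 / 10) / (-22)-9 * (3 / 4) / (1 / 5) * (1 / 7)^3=-0.14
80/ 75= 16/ 15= 1.07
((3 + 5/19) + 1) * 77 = 6237/19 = 328.26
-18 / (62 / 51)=-459 / 31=-14.81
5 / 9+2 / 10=34 / 45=0.76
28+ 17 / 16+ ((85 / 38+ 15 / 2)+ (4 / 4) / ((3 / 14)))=39641 / 912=43.47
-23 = -23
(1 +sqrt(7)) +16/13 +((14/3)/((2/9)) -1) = sqrt(7) +289/13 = 24.88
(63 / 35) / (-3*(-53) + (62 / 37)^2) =12321 / 1107575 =0.01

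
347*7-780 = 1649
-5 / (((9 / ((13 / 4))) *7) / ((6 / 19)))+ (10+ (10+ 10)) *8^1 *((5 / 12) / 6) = 13235 / 798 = 16.59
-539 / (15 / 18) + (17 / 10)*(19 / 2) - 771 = -28033 / 20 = -1401.65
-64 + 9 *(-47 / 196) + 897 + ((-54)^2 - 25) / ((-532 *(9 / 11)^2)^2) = 1542849536111 / 1856920464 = 830.86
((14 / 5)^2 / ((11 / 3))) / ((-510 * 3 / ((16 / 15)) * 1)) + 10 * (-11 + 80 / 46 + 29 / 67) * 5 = -715487791288 / 1620939375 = -441.40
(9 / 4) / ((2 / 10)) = 45 / 4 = 11.25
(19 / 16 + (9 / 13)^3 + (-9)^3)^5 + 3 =-10935975531720996963354687209096625905 / 53672298953143229612032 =-203754557658658.85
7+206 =213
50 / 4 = 25 / 2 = 12.50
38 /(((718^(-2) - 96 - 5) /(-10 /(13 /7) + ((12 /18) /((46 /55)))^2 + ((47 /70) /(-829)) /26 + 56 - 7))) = -81933852435199186 /4921310441489715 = -16.65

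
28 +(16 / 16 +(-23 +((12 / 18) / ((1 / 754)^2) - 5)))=1137035 / 3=379011.67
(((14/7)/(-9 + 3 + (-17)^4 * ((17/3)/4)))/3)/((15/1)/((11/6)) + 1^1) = 88/143398285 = 0.00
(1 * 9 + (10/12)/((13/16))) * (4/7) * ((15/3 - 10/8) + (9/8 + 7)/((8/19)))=576725/4368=132.03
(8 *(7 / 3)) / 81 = 56 / 243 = 0.23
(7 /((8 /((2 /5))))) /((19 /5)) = 7 /76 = 0.09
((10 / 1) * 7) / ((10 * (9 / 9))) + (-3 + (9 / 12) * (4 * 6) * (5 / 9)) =14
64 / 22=32 / 11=2.91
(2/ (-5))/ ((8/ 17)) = -17/ 20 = -0.85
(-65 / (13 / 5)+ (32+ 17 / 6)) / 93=59 / 558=0.11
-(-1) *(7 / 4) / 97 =7 / 388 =0.02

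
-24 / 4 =-6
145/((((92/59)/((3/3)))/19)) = 162545/92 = 1766.79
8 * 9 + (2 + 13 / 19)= 1419 / 19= 74.68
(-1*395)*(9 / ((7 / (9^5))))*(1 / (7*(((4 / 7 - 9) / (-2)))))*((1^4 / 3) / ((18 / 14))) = -15549570 / 59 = -263552.03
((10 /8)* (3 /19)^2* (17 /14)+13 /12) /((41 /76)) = 2.08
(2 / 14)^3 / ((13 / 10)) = 10 / 4459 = 0.00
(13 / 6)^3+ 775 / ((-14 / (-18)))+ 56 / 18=1526683 / 1512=1009.71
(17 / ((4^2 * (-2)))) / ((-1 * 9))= 17 / 288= 0.06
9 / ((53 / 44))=396 / 53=7.47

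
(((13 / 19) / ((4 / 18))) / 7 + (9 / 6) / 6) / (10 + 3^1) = 367 / 6916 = 0.05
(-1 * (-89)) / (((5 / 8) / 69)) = 49128 / 5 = 9825.60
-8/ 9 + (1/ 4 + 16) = 553/ 36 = 15.36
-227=-227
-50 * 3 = -150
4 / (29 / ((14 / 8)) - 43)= -28 / 185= -0.15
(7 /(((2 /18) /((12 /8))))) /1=189 /2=94.50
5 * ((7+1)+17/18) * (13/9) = 10465/162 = 64.60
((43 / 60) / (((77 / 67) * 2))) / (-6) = -2881 / 55440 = -0.05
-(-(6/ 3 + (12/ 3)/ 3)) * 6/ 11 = 20/ 11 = 1.82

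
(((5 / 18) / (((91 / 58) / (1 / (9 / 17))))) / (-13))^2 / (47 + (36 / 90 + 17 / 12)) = 4190500 / 309128926743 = 0.00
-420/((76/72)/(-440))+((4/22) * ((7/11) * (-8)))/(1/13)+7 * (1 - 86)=401098831/2299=174466.65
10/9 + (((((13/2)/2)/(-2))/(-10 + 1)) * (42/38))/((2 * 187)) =568753/511632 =1.11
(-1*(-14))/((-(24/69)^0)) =-14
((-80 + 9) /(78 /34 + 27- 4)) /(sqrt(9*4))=-1207 /2580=-0.47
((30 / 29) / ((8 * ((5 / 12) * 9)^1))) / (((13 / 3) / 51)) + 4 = 1661 / 377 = 4.41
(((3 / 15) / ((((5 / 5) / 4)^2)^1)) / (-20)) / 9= -4 / 225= -0.02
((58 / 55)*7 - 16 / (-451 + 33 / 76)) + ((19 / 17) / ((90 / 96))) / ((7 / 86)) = 1348623998 / 61123755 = 22.06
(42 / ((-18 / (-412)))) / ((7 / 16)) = 2197.33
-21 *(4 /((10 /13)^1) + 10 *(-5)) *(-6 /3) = -9408 /5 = -1881.60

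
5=5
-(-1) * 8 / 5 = 8 / 5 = 1.60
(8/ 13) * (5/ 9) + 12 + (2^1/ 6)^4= 13009/ 1053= 12.35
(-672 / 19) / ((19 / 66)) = -44352 / 361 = -122.86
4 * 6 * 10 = 240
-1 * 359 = -359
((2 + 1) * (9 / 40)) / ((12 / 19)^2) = 1083 / 640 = 1.69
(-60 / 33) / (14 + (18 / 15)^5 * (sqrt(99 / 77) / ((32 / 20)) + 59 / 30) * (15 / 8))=-11522000000 / 143877246103 + 6834375000 * sqrt(7) / 1582649707133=-0.07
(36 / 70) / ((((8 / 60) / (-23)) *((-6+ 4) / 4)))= 1242 / 7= 177.43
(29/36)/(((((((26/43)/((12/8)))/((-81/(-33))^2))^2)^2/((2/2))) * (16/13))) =252013869636953392341/7715986826149888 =32661.26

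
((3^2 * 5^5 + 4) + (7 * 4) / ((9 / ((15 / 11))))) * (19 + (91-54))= 51990232 / 33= 1575461.58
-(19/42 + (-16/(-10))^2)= -3163/1050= -3.01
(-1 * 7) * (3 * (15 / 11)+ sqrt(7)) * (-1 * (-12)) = -3780 / 11 - 84 * sqrt(7) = -565.88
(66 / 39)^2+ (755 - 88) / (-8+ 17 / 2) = 225930 / 169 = 1336.86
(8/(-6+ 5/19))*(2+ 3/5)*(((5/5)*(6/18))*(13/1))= -25688/1635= -15.71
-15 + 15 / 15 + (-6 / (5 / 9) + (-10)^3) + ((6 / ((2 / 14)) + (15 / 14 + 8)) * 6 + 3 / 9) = -75394 / 105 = -718.04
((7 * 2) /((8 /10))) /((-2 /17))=-595 /4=-148.75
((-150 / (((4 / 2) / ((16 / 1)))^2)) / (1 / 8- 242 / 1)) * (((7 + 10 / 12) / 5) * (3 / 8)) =3008 / 129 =23.32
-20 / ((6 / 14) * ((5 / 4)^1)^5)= -28672 / 1875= -15.29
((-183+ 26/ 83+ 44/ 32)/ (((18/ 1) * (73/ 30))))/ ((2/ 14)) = -4213685/ 145416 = -28.98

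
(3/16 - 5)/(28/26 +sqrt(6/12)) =-7007/892 +13013*sqrt(2)/3568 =-2.70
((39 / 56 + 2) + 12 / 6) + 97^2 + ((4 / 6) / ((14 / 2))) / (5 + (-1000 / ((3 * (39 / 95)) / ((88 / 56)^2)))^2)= 69657311357100993523 / 7399570602840920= 9413.70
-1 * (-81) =81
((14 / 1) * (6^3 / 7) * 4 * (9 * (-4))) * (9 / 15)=-37324.80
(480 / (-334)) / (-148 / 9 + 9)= 2160 / 11189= 0.19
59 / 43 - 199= -8498 / 43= -197.63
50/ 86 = 25/ 43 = 0.58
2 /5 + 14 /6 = 41 /15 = 2.73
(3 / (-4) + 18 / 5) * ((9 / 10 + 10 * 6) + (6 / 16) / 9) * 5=138947 / 160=868.42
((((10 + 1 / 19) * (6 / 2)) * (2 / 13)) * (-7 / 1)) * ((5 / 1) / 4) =-20055 / 494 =-40.60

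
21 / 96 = 7 / 32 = 0.22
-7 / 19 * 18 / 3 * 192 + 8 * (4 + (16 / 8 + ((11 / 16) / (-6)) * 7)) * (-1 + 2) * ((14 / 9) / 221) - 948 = -311124617 / 226746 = -1372.13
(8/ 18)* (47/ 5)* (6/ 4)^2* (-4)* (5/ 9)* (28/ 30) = -19.50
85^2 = 7225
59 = 59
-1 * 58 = -58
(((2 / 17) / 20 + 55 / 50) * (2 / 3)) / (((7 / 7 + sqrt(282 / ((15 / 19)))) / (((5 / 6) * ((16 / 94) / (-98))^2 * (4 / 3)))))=-640 / 92250052713 + 128 * sqrt(8930) / 92250052713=0.00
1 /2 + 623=1247 /2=623.50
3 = 3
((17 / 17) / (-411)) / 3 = -0.00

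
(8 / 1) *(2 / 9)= 16 / 9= 1.78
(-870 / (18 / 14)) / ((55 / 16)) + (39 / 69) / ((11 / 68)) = -193.35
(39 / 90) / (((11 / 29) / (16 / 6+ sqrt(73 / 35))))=4.70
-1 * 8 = -8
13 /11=1.18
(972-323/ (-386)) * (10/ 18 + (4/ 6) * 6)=4431.81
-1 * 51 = -51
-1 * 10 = -10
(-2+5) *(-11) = -33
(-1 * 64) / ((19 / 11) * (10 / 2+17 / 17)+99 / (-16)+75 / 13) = -146432 / 22755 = -6.44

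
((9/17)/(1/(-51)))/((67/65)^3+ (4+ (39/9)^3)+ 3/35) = -1401411375/4492367507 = -0.31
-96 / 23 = -4.17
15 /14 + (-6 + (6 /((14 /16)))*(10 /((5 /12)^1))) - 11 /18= 10019 /63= 159.03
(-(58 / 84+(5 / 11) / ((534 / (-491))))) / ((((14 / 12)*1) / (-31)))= 347386 / 47971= 7.24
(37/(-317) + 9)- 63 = -17155/317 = -54.12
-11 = -11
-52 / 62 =-26 / 31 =-0.84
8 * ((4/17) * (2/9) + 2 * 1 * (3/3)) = 2512/153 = 16.42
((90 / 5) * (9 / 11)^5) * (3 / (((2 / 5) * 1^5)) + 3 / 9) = 51.70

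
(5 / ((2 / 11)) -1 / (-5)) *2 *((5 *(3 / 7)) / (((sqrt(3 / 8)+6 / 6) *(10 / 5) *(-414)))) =-554 / 2415+277 *sqrt(6) / 4830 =-0.09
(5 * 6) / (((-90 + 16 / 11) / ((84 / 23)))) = -13860 / 11201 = -1.24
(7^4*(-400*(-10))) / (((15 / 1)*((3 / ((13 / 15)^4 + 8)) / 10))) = 66622717504 / 3645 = 18277837.45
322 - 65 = 257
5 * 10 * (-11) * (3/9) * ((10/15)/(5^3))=-44/45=-0.98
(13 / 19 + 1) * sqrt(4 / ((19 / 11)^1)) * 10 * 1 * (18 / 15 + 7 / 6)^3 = 5726576 * sqrt(209) / 243675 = 339.75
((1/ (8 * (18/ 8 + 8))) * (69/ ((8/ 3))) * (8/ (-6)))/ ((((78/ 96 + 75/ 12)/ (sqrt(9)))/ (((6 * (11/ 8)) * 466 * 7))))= -22282722/ 4633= -4809.57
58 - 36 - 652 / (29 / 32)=-20226 / 29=-697.45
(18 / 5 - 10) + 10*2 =68 / 5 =13.60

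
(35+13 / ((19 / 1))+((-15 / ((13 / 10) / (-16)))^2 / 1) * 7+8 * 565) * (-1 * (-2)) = 1561416604 / 3211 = 486271.13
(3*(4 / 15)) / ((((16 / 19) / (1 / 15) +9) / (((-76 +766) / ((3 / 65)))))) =227240 / 411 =552.90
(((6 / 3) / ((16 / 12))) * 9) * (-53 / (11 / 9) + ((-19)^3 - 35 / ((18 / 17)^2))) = -93603.37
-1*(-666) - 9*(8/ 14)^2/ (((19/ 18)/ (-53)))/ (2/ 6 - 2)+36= 2855682/ 4655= 613.47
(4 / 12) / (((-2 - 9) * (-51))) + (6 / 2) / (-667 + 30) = -0.00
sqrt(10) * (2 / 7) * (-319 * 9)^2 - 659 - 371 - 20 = 7446241.28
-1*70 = -70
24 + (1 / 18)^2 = 7777 / 324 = 24.00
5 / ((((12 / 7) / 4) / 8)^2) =15680 / 9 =1742.22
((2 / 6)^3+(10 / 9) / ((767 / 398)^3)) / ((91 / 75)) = 58564035575 / 369547265997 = 0.16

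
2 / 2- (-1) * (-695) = -694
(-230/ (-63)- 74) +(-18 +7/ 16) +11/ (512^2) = -1451867467/ 16515072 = -87.91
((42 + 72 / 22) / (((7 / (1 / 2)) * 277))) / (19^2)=249 / 7699769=0.00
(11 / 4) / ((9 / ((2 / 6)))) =0.10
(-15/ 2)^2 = 225/ 4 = 56.25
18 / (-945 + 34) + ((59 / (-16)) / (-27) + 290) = 114176053 / 393552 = 290.12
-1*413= -413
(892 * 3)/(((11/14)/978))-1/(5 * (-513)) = 93981066491/28215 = 3330890.18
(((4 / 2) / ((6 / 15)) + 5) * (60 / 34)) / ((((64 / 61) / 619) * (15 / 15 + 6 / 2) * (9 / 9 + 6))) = 2831925 / 7616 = 371.84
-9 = -9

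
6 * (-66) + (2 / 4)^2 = -1583 / 4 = -395.75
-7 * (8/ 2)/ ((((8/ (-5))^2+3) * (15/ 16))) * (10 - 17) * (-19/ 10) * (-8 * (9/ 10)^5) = 146598984/ 434375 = 337.49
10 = 10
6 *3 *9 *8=1296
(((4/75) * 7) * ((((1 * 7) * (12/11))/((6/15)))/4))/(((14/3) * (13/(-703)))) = -14763/715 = -20.65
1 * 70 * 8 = 560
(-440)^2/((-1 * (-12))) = 48400/3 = 16133.33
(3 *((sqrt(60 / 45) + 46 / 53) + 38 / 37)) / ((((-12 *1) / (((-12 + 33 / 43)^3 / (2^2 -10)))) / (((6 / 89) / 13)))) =-104678407323 / 180391603639 -37559529 *sqrt(3) / 183979198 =-0.93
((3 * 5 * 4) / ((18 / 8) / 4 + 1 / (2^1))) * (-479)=-459840 / 17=-27049.41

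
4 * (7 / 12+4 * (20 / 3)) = 109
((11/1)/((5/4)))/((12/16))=176/15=11.73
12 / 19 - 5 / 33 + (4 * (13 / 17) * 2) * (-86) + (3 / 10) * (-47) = -57530629 / 106590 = -539.74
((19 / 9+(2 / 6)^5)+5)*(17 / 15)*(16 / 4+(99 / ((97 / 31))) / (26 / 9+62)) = 7472082709 / 206481960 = 36.19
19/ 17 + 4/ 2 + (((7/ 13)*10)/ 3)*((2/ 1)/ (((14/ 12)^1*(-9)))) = 2.78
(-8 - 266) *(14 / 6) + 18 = -1864 / 3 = -621.33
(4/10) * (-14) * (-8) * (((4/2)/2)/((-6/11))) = -1232/15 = -82.13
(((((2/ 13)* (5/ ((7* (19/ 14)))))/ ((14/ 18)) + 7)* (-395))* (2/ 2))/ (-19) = 147.69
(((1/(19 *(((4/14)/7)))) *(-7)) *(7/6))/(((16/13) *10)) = -31213/36480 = -0.86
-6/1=-6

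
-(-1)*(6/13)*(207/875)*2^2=0.44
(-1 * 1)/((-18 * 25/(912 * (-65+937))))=1767.25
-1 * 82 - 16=-98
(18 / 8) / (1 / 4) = 9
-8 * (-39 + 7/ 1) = 256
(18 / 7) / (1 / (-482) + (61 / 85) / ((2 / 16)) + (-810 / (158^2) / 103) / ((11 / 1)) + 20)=2607309372690 / 26098227031513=0.10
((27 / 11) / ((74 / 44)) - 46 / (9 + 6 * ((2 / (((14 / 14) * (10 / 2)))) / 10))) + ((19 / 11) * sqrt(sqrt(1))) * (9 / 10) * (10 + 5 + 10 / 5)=1957979 / 85470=22.91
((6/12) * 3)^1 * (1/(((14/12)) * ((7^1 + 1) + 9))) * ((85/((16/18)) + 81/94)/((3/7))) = 108837/6392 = 17.03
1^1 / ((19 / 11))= 11 / 19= 0.58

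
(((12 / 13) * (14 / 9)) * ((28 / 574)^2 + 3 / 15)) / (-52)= -7938 / 1420445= -0.01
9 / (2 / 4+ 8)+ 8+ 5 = 239 / 17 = 14.06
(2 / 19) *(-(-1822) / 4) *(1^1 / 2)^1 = 911 / 38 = 23.97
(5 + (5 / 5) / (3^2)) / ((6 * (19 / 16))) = 368 / 513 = 0.72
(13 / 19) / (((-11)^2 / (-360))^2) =1684800 / 278179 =6.06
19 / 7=2.71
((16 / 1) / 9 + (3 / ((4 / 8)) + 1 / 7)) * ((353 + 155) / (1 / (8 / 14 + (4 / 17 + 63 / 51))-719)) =-3422142 / 611093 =-5.60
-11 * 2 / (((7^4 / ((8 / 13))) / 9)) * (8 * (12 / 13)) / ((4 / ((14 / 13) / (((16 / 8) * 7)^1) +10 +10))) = -9922176 / 5274997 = -1.88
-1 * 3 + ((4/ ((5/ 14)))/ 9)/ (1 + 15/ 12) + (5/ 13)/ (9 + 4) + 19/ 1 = 1135001/ 68445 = 16.58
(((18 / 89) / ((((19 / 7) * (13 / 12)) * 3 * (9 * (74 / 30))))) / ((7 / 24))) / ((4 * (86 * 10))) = 36 / 34974953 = 0.00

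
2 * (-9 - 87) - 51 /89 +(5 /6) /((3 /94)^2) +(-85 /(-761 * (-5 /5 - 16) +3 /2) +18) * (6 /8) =39738937825 /62182431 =639.07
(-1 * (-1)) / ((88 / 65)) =65 / 88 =0.74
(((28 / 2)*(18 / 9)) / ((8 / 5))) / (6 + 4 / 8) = 2.69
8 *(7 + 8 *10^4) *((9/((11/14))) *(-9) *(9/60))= -544367628/55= -9897593.24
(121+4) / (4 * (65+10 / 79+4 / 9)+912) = 88875 / 834916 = 0.11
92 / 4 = 23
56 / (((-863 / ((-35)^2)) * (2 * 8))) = -8575 / 1726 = -4.97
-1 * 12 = -12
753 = 753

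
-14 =-14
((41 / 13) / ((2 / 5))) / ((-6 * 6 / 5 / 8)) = -1025 / 117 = -8.76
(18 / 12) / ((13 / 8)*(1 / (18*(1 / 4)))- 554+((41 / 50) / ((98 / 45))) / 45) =-33075 / 12207553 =-0.00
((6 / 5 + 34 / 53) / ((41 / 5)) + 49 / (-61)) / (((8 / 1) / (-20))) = 383545 / 265106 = 1.45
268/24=67/6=11.17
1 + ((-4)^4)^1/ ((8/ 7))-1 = 224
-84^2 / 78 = -90.46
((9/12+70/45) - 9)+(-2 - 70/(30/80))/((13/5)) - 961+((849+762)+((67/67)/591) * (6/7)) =368341489/645372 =570.74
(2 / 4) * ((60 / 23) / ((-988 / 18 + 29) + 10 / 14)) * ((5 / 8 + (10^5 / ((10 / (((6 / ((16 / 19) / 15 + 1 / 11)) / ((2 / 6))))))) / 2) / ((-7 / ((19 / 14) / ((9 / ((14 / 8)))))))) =643302656925 / 538123456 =1195.46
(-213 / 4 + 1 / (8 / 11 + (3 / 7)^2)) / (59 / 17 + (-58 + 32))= 1741259 / 752212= 2.31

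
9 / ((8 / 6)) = 27 / 4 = 6.75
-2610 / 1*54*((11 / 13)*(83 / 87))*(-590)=872645400 / 13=67126569.23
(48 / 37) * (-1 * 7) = -336 / 37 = -9.08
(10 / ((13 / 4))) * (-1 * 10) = -400 / 13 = -30.77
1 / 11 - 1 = -10 / 11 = -0.91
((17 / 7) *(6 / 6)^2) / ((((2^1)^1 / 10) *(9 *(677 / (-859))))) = -73015 / 42651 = -1.71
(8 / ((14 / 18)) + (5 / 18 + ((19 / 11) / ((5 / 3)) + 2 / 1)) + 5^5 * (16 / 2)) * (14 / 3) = 173344247 / 1485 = 116730.13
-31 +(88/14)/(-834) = -90511/2919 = -31.01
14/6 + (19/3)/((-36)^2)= 9091/3888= 2.34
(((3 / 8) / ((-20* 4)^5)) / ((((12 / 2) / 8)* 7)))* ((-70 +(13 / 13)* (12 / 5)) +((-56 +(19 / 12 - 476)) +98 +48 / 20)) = 29857 / 2752512000000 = 0.00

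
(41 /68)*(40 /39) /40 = 41 /2652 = 0.02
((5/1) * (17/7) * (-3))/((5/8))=-58.29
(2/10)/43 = 1/215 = 0.00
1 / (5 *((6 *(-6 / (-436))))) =109 / 45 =2.42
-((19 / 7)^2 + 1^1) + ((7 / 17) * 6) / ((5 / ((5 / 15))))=-34164 / 4165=-8.20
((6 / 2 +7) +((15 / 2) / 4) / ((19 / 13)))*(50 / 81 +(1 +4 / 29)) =19.80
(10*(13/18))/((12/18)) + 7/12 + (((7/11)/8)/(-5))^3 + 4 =15.42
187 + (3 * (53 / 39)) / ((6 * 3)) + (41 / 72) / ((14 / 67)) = 829709 / 4368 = 189.95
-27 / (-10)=27 / 10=2.70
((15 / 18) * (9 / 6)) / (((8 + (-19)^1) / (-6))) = 15 / 22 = 0.68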